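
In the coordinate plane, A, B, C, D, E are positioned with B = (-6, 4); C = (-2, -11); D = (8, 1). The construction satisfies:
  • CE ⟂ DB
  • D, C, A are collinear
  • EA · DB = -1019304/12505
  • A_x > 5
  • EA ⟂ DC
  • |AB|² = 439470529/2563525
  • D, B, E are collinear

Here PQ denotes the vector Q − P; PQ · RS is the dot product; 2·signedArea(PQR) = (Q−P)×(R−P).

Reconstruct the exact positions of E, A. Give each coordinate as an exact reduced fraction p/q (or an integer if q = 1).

A = (14600/2501, -19943/12505)
E = (184/205, 517/205)

1. E_x = 184/205  [D, B, E are collinear ∩ CE ⟂ DB]
2. E_y = 517/205  [D, B, E are collinear ∩ CE ⟂ DB]
   → E = (184/205, 517/205)
3. A_x = 14600/2501  [D, C, A are collinear ∩ EA ⟂ DC]
4. A_y = -19943/12505  [D, C, A are collinear ∩ EA ⟂ DC]
   → A = (14600/2501, -19943/12505)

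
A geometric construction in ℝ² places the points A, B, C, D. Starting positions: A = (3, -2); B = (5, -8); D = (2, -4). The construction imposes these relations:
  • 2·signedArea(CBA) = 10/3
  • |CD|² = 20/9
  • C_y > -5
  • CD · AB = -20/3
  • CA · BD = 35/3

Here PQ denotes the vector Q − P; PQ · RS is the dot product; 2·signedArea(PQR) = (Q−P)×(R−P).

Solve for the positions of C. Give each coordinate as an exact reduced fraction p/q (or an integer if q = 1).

1. C_x = 10/3  [CD · AB = -20/3 ∩ CA · BD = 35/3]
2. C_y = -14/3  [CD · AB = -20/3 ∩ CA · BD = 35/3]
   → C = (10/3, -14/3)

C = (10/3, -14/3)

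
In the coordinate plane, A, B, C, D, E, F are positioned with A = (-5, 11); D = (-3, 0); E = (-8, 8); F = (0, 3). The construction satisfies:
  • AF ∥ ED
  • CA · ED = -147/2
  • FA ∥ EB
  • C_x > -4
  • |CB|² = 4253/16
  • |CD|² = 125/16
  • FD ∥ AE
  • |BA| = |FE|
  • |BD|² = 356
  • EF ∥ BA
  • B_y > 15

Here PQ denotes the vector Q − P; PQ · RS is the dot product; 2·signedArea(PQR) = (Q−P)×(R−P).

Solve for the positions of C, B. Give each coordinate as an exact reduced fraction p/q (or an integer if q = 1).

1. C_x = -7/2  [line -5·x + 8·y + -79/2 = 0 ∩ |CD|² = 125/16]
2. C_y = 11/4  [line -5·x + 8·y + -79/2 = 0 ∩ |CD|² = 125/16]
   → C = (-7/2, 11/4)
3. B_x = -13  [EF ∥ BA ∩ FA ∥ EB]
4. B_y = 16  [EF ∥ BA ∩ FA ∥ EB]
   → B = (-13, 16)

B = (-13, 16)
C = (-7/2, 11/4)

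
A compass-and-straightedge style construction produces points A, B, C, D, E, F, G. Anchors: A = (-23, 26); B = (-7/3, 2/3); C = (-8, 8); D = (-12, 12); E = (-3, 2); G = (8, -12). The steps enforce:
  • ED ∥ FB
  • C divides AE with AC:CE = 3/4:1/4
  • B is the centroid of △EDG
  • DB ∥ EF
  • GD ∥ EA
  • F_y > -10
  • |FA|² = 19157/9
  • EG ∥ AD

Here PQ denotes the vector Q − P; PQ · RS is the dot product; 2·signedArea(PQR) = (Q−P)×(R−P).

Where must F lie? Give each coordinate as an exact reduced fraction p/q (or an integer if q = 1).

1. F_x = 20/3  [ED ∥ FB ∩ DB ∥ EF]
2. F_y = -28/3  [ED ∥ FB ∩ DB ∥ EF]
   → F = (20/3, -28/3)

F = (20/3, -28/3)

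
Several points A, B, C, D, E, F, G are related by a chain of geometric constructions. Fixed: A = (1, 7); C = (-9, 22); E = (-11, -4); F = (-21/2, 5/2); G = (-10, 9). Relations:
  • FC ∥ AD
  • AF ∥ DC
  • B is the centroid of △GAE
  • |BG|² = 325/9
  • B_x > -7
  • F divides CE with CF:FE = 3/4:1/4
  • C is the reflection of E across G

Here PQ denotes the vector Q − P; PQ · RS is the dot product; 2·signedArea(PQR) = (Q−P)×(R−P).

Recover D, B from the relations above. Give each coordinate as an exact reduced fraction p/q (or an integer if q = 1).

B = (-20/3, 4)
D = (5/2, 53/2)

1. D_x = 5/2  [AF ∥ DC ∩ FC ∥ AD]
2. D_y = 53/2  [AF ∥ DC ∩ FC ∥ AD]
   → D = (5/2, 53/2)
3. B_x = -20/3  [B is the centroid of △GAE]
4. B_y = 4  [B is the centroid of △GAE]
   → B = (-20/3, 4)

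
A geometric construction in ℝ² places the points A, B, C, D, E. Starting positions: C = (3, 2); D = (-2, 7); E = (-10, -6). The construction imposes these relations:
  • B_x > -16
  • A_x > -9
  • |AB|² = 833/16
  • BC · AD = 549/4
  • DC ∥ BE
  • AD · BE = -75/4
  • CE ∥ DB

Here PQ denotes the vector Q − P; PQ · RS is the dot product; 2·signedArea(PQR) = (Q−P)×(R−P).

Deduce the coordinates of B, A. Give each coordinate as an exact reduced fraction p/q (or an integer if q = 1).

1. B_x = -15  [DC ∥ BE ∩ CE ∥ DB]
2. B_y = -1  [DC ∥ BE ∩ CE ∥ DB]
   → B = (-15, -1)
3. A_x = -8  [AD · BE = -75/4 ∩ BC · AD = 549/4]
4. A_y = -11/4  [AD · BE = -75/4 ∩ BC · AD = 549/4]
   → A = (-8, -11/4)

A = (-8, -11/4)
B = (-15, -1)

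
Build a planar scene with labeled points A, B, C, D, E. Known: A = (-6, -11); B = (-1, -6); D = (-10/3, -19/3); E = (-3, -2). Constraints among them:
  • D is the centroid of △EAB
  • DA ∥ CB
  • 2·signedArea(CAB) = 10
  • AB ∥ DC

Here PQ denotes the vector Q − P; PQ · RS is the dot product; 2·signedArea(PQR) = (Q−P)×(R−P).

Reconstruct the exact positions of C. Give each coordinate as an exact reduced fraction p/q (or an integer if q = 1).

1. C_x = 5/3  [DA ∥ CB ∩ AB ∥ DC]
2. C_y = -4/3  [DA ∥ CB ∩ AB ∥ DC]
   → C = (5/3, -4/3)

C = (5/3, -4/3)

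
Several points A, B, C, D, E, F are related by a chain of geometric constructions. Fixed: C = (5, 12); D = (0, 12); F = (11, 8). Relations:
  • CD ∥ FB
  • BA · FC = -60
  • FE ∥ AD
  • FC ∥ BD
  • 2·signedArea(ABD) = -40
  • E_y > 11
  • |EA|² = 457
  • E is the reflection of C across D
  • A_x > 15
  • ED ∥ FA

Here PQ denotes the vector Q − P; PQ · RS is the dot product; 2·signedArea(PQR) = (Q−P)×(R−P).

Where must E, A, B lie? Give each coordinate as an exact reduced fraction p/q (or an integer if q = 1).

A = (16, 8)
B = (6, 8)
E = (-5, 12)

1. E_x = -5  [E is the reflection of C across D]
2. E_y = 12  [E is the reflection of C across D]
   → E = (-5, 12)
3. A_x = 16  [FE ∥ AD ∩ ED ∥ FA]
4. A_y = 8  [FE ∥ AD ∩ ED ∥ FA]
   → A = (16, 8)
5. B_x = 6  [FC ∥ BD ∩ CD ∥ FB]
6. B_y = 8  [FC ∥ BD ∩ CD ∥ FB]
   → B = (6, 8)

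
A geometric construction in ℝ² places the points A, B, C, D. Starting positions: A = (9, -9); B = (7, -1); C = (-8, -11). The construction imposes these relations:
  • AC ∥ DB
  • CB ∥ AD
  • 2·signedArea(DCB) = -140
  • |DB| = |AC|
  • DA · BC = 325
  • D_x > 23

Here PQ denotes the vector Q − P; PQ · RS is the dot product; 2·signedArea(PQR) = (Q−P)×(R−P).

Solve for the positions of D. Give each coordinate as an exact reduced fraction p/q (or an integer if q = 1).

D = (24, 1)

1. D_x = 24  [AC ∥ DB ∩ CB ∥ AD]
2. D_y = 1  [AC ∥ DB ∩ CB ∥ AD]
   → D = (24, 1)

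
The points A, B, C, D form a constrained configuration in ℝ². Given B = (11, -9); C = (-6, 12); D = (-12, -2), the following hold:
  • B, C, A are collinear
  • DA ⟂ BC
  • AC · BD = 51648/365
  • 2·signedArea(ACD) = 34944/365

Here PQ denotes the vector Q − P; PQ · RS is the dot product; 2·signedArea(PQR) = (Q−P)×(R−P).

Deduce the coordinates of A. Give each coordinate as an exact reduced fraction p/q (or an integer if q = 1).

A = (-558/365, 2364/365)

1. A_x = -558/365  [B, C, A are collinear ∩ DA ⟂ BC]
2. A_y = 2364/365  [B, C, A are collinear ∩ DA ⟂ BC]
   → A = (-558/365, 2364/365)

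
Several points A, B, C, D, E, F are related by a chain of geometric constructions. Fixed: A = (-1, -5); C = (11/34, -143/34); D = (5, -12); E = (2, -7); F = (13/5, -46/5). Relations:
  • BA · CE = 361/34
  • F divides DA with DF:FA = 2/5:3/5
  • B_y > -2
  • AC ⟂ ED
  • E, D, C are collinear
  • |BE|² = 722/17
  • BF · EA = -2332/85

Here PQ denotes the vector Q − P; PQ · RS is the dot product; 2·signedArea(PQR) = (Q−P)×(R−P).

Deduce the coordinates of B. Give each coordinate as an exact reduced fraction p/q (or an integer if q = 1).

1. B_x = -23/17  [BF · EA = -2332/85 ∩ BA · CE = 361/34]
2. B_y = -24/17  [BF · EA = -2332/85 ∩ BA · CE = 361/34]
   → B = (-23/17, -24/17)

B = (-23/17, -24/17)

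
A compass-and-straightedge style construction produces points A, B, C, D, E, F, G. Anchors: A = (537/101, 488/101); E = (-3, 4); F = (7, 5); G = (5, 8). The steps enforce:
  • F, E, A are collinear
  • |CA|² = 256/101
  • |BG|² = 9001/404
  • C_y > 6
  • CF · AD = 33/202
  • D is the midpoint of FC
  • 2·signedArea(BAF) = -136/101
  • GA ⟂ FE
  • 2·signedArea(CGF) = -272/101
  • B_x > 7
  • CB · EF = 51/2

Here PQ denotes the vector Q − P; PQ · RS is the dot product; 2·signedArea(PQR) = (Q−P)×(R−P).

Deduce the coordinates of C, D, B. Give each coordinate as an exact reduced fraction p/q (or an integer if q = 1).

B = (800/101, 867/202)
C = (521/101, 648/101)
D = (614/101, 1153/202)

1. C_x = 521/101  [line 3·x + 2·y + -2859/101 = 0 ∩ |CA|² = 256/101]
2. C_y = 648/101  [line 3·x + 2·y + -2859/101 = 0 ∩ |CA|² = 256/101]
   → C = (521/101, 648/101)
3. D_x = 614/101  [D is the midpoint of FC]
4. D_y = 1153/202  [D is the midpoint of FC]
   → D = (614/101, 1153/202)
5. B_x = 800/101  [2·signedArea(BAF) = -136/101 ∩ CB · EF = 51/2]
6. B_y = 867/202  [2·signedArea(BAF) = -136/101 ∩ CB · EF = 51/2]
   → B = (800/101, 867/202)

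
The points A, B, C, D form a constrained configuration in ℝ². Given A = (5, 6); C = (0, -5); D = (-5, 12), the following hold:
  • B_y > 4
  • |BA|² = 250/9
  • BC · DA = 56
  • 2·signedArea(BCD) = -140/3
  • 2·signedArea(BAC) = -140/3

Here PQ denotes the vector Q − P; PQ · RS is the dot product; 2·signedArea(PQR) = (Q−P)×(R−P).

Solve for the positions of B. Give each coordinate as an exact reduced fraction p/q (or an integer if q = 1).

1. B_x = 0  [2·signedArea(BAC) = -140/3 ∩ BC · DA = 56]
2. B_y = 13/3  [2·signedArea(BAC) = -140/3 ∩ BC · DA = 56]
   → B = (0, 13/3)

B = (0, 13/3)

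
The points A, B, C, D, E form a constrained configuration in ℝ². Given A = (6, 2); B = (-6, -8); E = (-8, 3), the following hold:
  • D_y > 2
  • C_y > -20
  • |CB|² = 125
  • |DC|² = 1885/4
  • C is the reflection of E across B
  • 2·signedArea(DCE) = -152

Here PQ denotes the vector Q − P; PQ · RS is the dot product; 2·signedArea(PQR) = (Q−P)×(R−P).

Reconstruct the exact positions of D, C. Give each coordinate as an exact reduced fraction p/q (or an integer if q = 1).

C = (-4, -19)
D = (-1, 5/2)

1. C_x = -4  [C is the reflection of E across B]
2. C_y = -19  [C is the reflection of E across B]
   → C = (-4, -19)
3. D_x = -1  [line -22·x + -4·y + -12 = 0 ∩ |DC|² = 1885/4]
4. D_y = 5/2  [line -22·x + -4·y + -12 = 0 ∩ |DC|² = 1885/4]
   → D = (-1, 5/2)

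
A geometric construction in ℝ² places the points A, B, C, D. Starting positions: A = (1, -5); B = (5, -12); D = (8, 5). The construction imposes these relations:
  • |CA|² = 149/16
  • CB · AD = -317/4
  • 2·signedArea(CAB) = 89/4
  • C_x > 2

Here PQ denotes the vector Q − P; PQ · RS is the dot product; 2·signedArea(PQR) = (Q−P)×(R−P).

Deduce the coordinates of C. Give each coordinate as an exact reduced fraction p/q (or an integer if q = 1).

C = (11/4, -5/2)

1. C_x = 11/4  [2·signedArea(CAB) = 89/4 ∩ CB · AD = -317/4]
2. C_y = -5/2  [2·signedArea(CAB) = 89/4 ∩ CB · AD = -317/4]
   → C = (11/4, -5/2)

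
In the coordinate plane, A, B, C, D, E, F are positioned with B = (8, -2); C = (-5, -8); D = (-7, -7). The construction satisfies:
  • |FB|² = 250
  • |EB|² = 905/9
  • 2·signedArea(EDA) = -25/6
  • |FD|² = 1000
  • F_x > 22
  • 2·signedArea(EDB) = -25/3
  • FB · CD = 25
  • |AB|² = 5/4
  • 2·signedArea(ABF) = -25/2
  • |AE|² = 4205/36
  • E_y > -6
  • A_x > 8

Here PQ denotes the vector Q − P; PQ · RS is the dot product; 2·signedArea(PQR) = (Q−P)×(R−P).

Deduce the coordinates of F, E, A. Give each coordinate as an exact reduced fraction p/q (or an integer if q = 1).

1. F_x = 23  [line 2·x + -1·y + -43 = 0 ∩ |FB|² = 250]
2. F_y = 3  [line 2·x + -1·y + -43 = 0 ∩ |FB|² = 250]
   → F = (23, 3)
3. A_x = 9  [line -5·x + 15·y + 165/2 = 0 ∩ |AB|² = 5/4]
4. A_y = -5/2  [line -5·x + 15·y + 165/2 = 0 ∩ |AB|² = 5/4]
   → A = (9, -5/2)
5. E_x = -4/3  [2·signedArea(EDA) = -25/6 ∩ 2·signedArea(EDB) = -25/3]
6. E_y = -17/3  [2·signedArea(EDA) = -25/6 ∩ 2·signedArea(EDB) = -25/3]
   → E = (-4/3, -17/3)

A = (9, -5/2)
E = (-4/3, -17/3)
F = (23, 3)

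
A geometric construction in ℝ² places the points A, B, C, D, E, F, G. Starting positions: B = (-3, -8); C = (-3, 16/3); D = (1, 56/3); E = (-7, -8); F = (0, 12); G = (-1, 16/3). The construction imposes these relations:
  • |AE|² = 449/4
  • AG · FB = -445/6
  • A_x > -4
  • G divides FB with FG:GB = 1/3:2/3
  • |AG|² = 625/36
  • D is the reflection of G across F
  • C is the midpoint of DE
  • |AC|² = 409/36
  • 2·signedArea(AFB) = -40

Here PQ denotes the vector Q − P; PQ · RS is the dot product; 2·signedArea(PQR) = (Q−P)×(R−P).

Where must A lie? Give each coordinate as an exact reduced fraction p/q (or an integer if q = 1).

A = (-7/2, 2)

1. A_x = -7/2  [AG · FB = -445/6 ∩ 2·signedArea(AFB) = -40]
2. A_y = 2  [AG · FB = -445/6 ∩ 2·signedArea(AFB) = -40]
   → A = (-7/2, 2)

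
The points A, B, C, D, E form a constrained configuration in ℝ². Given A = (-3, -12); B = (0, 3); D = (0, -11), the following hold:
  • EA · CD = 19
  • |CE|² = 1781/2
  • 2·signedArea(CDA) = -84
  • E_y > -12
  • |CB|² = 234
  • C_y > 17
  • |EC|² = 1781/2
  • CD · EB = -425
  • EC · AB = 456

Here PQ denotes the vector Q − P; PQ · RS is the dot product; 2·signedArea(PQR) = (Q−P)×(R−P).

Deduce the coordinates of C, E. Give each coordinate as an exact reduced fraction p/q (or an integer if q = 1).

C = (3, 18)
E = (-3/2, -23/2)

1. C_x = 3  [line 1·x + -3·y + 51 = 0 ∩ |CB|² = 234]
2. C_y = 18  [line 1·x + -3·y + 51 = 0 ∩ |CB|² = 234]
   → C = (3, 18)
3. E_x = -3/2  [CD · EB = -425 ∩ EC · AB = 456]
4. E_y = -23/2  [CD · EB = -425 ∩ EC · AB = 456]
   → E = (-3/2, -23/2)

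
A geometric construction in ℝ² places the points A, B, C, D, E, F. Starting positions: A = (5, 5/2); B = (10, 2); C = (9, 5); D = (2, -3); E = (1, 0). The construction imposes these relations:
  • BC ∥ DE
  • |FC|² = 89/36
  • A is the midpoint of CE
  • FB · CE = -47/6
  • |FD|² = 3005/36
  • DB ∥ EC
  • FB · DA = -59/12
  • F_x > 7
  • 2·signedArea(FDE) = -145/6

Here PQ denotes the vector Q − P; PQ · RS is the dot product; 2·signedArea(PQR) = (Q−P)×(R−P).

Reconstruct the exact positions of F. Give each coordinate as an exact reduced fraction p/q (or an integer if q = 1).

F = (23/3, 25/6)

1. F_x = 23/3  [2·signedArea(FDE) = -145/6 ∩ FB · DA = -59/12]
2. F_y = 25/6  [2·signedArea(FDE) = -145/6 ∩ FB · DA = -59/12]
   → F = (23/3, 25/6)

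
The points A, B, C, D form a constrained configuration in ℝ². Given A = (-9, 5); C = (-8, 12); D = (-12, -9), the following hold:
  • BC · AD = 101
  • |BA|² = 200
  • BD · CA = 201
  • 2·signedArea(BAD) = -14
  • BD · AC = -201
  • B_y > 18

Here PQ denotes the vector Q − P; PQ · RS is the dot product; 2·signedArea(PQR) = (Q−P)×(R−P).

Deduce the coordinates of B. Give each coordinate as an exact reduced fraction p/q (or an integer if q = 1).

B = (-7, 19)

1. B_x = -7  [BD · CA = 201 ∩ 2·signedArea(BAD) = -14]
2. B_y = 19  [BD · CA = 201 ∩ 2·signedArea(BAD) = -14]
   → B = (-7, 19)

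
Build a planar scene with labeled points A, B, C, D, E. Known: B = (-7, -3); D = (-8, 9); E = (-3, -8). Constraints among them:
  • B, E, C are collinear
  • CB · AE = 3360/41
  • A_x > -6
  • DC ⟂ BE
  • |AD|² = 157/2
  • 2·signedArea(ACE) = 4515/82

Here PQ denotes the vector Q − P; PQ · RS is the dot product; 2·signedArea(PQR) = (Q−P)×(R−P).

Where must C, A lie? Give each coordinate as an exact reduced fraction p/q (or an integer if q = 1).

1. C_x = -543/41  [B, E, C are collinear ∩ DC ⟂ BE]
2. C_y = 197/41  [B, E, C are collinear ∩ DC ⟂ BE]
   → C = (-543/41, 197/41)
3. A_x = -11/2  [2·signedArea(ACE) = 4515/82 ∩ CB · AE = 3360/41]
4. A_y = 1/2  [2·signedArea(ACE) = 4515/82 ∩ CB · AE = 3360/41]
   → A = (-11/2, 1/2)

A = (-11/2, 1/2)
C = (-543/41, 197/41)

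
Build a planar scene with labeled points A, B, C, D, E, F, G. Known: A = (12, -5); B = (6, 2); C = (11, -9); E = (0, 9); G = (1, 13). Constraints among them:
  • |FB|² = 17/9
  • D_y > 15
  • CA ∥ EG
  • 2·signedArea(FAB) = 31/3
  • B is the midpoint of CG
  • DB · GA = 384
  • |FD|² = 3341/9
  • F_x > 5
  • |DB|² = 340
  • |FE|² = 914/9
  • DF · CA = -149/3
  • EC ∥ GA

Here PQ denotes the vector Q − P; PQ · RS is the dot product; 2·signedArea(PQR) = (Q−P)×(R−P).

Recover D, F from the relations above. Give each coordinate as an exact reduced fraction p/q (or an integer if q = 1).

D = (-6, 16)
F = (17/3, 2/3)

1. F_x = 17/3  [line -7·x + -6·y + 131/3 = 0 ∩ |FE|² = 914/9]
2. F_y = 2/3  [line -7·x + -6·y + 131/3 = 0 ∩ |FE|² = 914/9]
   → F = (17/3, 2/3)
3. D_x = -6  [DF · CA = -149/3 ∩ DB · GA = 384]
4. D_y = 16  [DF · CA = -149/3 ∩ DB · GA = 384]
   → D = (-6, 16)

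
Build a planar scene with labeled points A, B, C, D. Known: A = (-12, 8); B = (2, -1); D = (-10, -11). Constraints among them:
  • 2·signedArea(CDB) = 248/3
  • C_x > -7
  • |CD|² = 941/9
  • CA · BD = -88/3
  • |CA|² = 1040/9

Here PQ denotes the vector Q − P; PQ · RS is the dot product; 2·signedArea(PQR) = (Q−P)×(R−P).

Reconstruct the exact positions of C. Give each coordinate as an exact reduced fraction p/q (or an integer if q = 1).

1. C_x = -20/3  [2·signedArea(CDB) = 248/3 ∩ CA · BD = -88/3]
2. C_y = -4/3  [2·signedArea(CDB) = 248/3 ∩ CA · BD = -88/3]
   → C = (-20/3, -4/3)

C = (-20/3, -4/3)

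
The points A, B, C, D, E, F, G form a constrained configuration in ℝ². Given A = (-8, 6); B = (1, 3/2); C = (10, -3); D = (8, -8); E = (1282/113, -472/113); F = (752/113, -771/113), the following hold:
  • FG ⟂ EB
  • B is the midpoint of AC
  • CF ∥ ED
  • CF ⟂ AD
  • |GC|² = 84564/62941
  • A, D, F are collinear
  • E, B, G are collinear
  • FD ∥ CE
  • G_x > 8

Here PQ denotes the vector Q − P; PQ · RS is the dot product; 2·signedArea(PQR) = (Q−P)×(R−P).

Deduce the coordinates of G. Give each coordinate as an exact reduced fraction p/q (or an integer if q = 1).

G = (557428/62941, -176943/62941)

1. G_x = 557428/62941  [E, B, G are collinear ∩ FG ⟂ EB]
2. G_y = -176943/62941  [E, B, G are collinear ∩ FG ⟂ EB]
   → G = (557428/62941, -176943/62941)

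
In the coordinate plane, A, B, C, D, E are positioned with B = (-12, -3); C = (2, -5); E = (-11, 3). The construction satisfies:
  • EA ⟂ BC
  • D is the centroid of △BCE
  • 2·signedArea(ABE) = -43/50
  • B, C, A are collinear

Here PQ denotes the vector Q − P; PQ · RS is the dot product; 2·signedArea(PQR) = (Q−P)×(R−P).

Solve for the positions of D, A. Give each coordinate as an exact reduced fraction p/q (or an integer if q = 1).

A = (-593/50, -151/50)
D = (-7, -5/3)

1. D_x = -7  [D is the centroid of △BCE]
2. D_y = -5/3  [D is the centroid of △BCE]
   → D = (-7, -5/3)
3. A_x = -593/50  [B, C, A are collinear ∩ EA ⟂ BC]
4. A_y = -151/50  [B, C, A are collinear ∩ EA ⟂ BC]
   → A = (-593/50, -151/50)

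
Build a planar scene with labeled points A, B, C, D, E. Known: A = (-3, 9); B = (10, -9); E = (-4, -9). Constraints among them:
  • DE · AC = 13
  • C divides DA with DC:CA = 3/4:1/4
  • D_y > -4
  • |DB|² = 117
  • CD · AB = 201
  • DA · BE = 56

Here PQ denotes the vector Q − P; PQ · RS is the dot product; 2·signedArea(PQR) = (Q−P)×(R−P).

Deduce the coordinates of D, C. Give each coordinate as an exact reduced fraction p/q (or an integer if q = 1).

C = (-2, 6)
D = (1, -3)

1. D_x = 1  [DA · BE = 56]
2. D_y = -3  [|DB|² = 117]
   → D = (1, -3)
3. C_x = -2  [C divides DA with DC:CA = 3/4:1/4]
4. C_y = 6  [C divides DA with DC:CA = 3/4:1/4]
   → C = (-2, 6)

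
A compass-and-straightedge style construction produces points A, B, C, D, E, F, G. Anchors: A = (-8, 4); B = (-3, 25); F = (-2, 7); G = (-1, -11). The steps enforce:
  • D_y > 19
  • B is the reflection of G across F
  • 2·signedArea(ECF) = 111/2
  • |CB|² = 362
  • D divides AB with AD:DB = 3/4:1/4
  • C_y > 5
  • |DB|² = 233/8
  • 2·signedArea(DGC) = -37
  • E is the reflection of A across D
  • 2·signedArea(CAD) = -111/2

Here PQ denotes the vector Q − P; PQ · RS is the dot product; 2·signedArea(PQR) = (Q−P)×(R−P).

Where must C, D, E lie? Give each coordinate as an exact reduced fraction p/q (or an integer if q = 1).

C = (-4, 6)
D = (-17/4, 79/4)
E = (-1/2, 71/2)

1. D_x = -17/4  [D divides AB with AD:DB = 3/4:1/4]
2. D_y = 79/4  [D divides AB with AD:DB = 3/4:1/4]
   → D = (-17/4, 79/4)
3. E_x = -1/2  [E is the reflection of A across D]
4. E_y = 71/2  [E is the reflection of A across D]
   → E = (-1/2, 71/2)
5. C_x = -4  [2·signedArea(CAD) = -111/2 ∩ 2·signedArea(ECF) = 111/2]
6. C_y = 6  [2·signedArea(CAD) = -111/2 ∩ 2·signedArea(ECF) = 111/2]
   → C = (-4, 6)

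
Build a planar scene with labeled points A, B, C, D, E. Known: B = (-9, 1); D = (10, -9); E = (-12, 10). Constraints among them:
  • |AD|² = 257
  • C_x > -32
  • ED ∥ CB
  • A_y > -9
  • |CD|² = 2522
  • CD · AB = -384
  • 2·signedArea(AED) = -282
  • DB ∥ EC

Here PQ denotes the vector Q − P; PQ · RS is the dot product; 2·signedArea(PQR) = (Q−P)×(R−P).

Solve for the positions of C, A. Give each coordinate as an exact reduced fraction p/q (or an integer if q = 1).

A = (-6, -8)
C = (-31, 20)

1. C_x = -31  [ED ∥ CB ∩ DB ∥ EC]
2. C_y = 20  [ED ∥ CB ∩ DB ∥ EC]
   → C = (-31, 20)
3. A_x = -6  [2·signedArea(AED) = -282 ∩ CD · AB = -384]
4. A_y = -8  [2·signedArea(AED) = -282 ∩ CD · AB = -384]
   → A = (-6, -8)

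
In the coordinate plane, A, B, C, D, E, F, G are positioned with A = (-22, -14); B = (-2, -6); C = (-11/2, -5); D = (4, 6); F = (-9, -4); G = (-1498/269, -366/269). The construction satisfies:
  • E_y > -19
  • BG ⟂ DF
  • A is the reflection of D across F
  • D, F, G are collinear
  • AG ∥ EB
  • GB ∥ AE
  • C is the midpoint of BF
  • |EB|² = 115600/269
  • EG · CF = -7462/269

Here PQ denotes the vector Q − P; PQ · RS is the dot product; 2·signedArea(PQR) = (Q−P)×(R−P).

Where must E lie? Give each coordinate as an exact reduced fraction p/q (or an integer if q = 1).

E = (-4958/269, -5014/269)

1. E_x = -4958/269  [AG ∥ EB ∩ GB ∥ AE]
2. E_y = -5014/269  [AG ∥ EB ∩ GB ∥ AE]
   → E = (-4958/269, -5014/269)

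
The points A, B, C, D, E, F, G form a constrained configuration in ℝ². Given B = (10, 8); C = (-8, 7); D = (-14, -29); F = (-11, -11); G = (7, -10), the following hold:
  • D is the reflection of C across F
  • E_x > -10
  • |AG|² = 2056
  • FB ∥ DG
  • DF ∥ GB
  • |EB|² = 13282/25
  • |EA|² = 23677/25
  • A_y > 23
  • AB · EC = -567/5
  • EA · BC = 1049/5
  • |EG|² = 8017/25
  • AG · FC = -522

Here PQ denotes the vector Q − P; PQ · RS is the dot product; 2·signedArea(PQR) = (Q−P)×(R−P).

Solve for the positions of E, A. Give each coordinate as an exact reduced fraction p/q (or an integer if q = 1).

A = (-23, 24)
E = (-49/5, -19/5)

1. A_x = -23  [line -3·x + -18·y + 363 = 0 ∩ |AG|² = 2056]
2. A_y = 24  [line -3·x + -18·y + 363 = 0 ∩ |AG|² = 2056]
   → A = (-23, 24)
3. E_x = -49/5  [EA · BC = 1049/5 ∩ AB · EC = -567/5]
4. E_y = -19/5  [EA · BC = 1049/5 ∩ AB · EC = -567/5]
   → E = (-49/5, -19/5)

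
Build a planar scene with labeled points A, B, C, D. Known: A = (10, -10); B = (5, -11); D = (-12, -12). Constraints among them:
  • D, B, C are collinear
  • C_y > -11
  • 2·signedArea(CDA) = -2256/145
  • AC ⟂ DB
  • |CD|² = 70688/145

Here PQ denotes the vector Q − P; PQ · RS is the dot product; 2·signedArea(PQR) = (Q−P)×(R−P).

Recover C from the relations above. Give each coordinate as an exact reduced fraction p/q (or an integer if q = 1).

1. C_x = 1456/145  [D, B, C are collinear ∩ AC ⟂ DB]
2. C_y = -1552/145  [D, B, C are collinear ∩ AC ⟂ DB]
   → C = (1456/145, -1552/145)

C = (1456/145, -1552/145)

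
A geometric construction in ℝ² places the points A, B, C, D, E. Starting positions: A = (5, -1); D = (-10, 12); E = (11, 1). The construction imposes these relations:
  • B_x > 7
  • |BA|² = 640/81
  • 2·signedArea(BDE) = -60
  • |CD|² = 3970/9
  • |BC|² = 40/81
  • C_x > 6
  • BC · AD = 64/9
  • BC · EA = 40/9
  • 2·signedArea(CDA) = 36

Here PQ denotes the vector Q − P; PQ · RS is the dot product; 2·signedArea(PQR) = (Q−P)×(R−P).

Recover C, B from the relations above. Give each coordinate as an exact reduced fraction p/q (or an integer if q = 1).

1. C_x = 7  [line 13·x + 15·y + -86 = 0 ∩ |CD|² = 3970/9]
2. C_y = -1/3  [line 13·x + 15·y + -86 = 0 ∩ |CD|² = 3970/9]
   → C = (7, -1/3)
3. B_x = 23/3  [BC · EA = 40/9 ∩ BC · AD = 64/9]
4. B_y = -1/9  [BC · EA = 40/9 ∩ BC · AD = 64/9]
   → B = (23/3, -1/9)

B = (23/3, -1/9)
C = (7, -1/3)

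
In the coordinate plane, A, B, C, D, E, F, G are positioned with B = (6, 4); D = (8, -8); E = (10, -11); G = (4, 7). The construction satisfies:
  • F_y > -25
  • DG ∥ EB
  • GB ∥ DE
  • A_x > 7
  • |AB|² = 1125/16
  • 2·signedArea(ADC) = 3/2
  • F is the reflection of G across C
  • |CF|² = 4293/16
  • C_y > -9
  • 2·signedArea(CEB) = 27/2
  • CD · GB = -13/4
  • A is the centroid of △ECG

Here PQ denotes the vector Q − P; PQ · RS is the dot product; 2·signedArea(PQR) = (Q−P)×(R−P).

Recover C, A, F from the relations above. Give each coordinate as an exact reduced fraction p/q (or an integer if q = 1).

A = (15/2, -17/4)
C = (17/2, -35/4)
F = (13, -49/2)

1. C_x = 17/2  [2·signedArea(CEB) = 27/2 ∩ CD · GB = -13/4]
2. C_y = -35/4  [2·signedArea(CEB) = 27/2 ∩ CD · GB = -13/4]
   → C = (17/2, -35/4)
3. A_x = 15/2  [A is the centroid of △ECG]
4. A_y = -17/4  [A is the centroid of △ECG]
   → A = (15/2, -17/4)
5. F_x = 13  [F is the reflection of G across C]
6. F_y = -49/2  [F is the reflection of G across C]
   → F = (13, -49/2)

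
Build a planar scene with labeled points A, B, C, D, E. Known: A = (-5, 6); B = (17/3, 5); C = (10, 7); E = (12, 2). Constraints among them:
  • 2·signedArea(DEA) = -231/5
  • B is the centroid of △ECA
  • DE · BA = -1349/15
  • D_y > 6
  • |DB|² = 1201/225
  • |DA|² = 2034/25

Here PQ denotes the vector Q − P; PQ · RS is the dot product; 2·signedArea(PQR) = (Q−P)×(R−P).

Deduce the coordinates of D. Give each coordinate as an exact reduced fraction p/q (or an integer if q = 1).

1. D_x = 4  [DE · BA = -1349/15 ∩ 2·signedArea(DEA) = -231/5]
2. D_y = 33/5  [DE · BA = -1349/15 ∩ 2·signedArea(DEA) = -231/5]
   → D = (4, 33/5)

D = (4, 33/5)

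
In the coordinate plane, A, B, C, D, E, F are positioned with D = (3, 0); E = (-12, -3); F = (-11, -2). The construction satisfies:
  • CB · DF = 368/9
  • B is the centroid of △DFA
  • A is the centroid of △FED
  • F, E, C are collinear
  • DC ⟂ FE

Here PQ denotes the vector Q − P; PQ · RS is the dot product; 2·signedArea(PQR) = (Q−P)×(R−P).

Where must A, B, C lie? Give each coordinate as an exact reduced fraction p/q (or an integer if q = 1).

1. A_x = -20/3  [A is the centroid of △FED]
2. A_y = -5/3  [A is the centroid of △FED]
   → A = (-20/3, -5/3)
3. B_x = -44/9  [B is the centroid of △DFA]
4. B_y = -11/9  [B is the centroid of △DFA]
   → B = (-44/9, -11/9)
5. C_x = -3  [F, E, C are collinear ∩ DC ⟂ FE]
6. C_y = 6  [F, E, C are collinear ∩ DC ⟂ FE]
   → C = (-3, 6)

A = (-20/3, -5/3)
B = (-44/9, -11/9)
C = (-3, 6)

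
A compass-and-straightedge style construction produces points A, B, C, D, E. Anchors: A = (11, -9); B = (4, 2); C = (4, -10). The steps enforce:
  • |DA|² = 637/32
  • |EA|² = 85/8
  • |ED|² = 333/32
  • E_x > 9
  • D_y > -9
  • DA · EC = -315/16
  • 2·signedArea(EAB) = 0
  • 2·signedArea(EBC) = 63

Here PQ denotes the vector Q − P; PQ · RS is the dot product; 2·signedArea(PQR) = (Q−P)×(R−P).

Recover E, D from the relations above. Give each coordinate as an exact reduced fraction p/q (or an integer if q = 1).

1. E_x = 37/4  [2·signedArea(EAB) = 0 ∩ 2·signedArea(EBC) = 63]
2. E_y = -25/4  [2·signedArea(EAB) = 0 ∩ 2·signedArea(EBC) = 63]
   → E = (37/4, -25/4)
3. D_x = 53/8  [line 21/4·x + 15/4·y + -69/16 = 0 ∩ |ED|² = 333/32]
4. D_y = -65/8  [line 21/4·x + 15/4·y + -69/16 = 0 ∩ |ED|² = 333/32]
   → D = (53/8, -65/8)

D = (53/8, -65/8)
E = (37/4, -25/4)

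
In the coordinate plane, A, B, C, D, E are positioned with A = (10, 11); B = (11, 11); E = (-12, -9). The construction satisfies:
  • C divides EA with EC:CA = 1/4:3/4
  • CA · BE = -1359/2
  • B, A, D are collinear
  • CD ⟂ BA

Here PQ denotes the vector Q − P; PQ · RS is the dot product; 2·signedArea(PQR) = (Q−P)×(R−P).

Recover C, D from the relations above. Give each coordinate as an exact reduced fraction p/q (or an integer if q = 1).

C = (-13/2, -4)
D = (-13/2, 11)

1. C_x = -13/2  [C divides EA with EC:CA = 1/4:3/4]
2. C_y = -4  [C divides EA with EC:CA = 1/4:3/4]
   → C = (-13/2, -4)
3. D_x = -13/2  [B, A, D are collinear ∩ CD ⟂ BA]
4. D_y = 11  [B, A, D are collinear ∩ CD ⟂ BA]
   → D = (-13/2, 11)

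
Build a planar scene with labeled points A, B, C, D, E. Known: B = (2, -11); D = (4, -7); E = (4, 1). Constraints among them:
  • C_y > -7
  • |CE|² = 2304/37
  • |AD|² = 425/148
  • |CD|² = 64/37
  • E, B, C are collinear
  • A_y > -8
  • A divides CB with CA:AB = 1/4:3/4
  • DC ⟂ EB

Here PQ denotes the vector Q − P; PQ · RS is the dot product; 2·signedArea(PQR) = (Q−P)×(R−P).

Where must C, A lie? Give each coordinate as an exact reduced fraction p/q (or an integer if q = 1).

1. C_x = 100/37  [E, B, C are collinear ∩ DC ⟂ EB]
2. C_y = -251/37  [E, B, C are collinear ∩ DC ⟂ EB]
   → C = (100/37, -251/37)
3. A_x = 187/74  [A divides CB with CA:AB = 1/4:3/4]
4. A_y = -290/37  [A divides CB with CA:AB = 1/4:3/4]
   → A = (187/74, -290/37)

A = (187/74, -290/37)
C = (100/37, -251/37)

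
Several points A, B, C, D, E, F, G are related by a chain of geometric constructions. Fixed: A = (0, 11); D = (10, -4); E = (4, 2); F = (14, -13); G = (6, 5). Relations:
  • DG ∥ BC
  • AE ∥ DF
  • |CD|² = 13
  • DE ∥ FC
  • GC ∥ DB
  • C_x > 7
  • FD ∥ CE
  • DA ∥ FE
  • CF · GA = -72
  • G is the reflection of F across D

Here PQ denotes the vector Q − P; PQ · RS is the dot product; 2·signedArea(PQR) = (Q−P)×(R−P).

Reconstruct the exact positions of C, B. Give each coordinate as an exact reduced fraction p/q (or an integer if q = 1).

B = (12, -16)
C = (8, -7)

1. C_x = 8  [FD ∥ CE ∩ DE ∥ FC]
2. C_y = -7  [FD ∥ CE ∩ DE ∥ FC]
   → C = (8, -7)
3. B_x = 12  [DG ∥ BC ∩ GC ∥ DB]
4. B_y = -16  [DG ∥ BC ∩ GC ∥ DB]
   → B = (12, -16)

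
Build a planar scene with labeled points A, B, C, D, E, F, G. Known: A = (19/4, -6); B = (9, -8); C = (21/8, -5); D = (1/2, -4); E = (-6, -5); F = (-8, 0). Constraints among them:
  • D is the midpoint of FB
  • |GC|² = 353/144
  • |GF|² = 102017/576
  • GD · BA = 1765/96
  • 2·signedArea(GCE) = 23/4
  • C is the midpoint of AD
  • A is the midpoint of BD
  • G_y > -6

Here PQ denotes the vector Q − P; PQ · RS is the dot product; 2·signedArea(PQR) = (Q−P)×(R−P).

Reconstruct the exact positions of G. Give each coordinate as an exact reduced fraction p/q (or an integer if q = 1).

G = (97/24, -17/3)

1. G_x = 97/24  [2·signedArea(GCE) = 23/4 ∩ GD · BA = 1765/96]
2. G_y = -17/3  [2·signedArea(GCE) = 23/4 ∩ GD · BA = 1765/96]
   → G = (97/24, -17/3)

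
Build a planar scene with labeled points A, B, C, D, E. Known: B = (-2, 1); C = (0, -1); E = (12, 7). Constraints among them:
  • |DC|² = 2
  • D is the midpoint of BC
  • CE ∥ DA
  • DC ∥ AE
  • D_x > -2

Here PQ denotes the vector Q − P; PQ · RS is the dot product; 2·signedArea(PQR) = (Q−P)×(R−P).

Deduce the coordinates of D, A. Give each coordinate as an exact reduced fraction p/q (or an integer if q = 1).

1. D_x = -1  [D is the midpoint of BC]
2. D_y = 0  [D is the midpoint of BC]
   → D = (-1, 0)
3. A_x = 11  [DC ∥ AE ∩ CE ∥ DA]
4. A_y = 8  [DC ∥ AE ∩ CE ∥ DA]
   → A = (11, 8)

A = (11, 8)
D = (-1, 0)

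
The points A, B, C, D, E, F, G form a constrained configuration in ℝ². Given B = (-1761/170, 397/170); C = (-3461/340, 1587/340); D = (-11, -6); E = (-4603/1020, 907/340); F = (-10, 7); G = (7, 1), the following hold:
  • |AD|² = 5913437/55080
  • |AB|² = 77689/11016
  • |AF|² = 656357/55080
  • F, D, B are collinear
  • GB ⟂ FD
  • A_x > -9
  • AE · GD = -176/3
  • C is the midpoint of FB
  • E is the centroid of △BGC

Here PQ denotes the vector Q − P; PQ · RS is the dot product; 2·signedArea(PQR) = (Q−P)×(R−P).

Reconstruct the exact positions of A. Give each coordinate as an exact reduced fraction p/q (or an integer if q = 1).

A = (-25369/3060, 4081/1020)

1. A_x = -25369/3060  [line 18·x + 7·y + 123647/1020 = 0 ∩ |AF|² = 656357/55080]
2. A_y = 4081/1020  [line 18·x + 7·y + 123647/1020 = 0 ∩ |AF|² = 656357/55080]
   → A = (-25369/3060, 4081/1020)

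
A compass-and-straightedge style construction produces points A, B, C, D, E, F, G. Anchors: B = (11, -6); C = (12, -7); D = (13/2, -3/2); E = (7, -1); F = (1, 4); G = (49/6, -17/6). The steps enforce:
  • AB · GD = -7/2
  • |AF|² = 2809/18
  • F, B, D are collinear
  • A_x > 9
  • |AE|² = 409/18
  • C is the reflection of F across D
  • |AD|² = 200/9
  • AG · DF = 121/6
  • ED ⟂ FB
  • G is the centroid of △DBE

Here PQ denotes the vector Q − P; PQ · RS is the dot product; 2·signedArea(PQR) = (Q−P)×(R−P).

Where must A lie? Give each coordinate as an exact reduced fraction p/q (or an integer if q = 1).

A = (59/6, -29/6)

1. A_x = 59/6  [AG · DF = 121/6 ∩ AB · GD = -7/2]
2. A_y = -29/6  [AG · DF = 121/6 ∩ AB · GD = -7/2]
   → A = (59/6, -29/6)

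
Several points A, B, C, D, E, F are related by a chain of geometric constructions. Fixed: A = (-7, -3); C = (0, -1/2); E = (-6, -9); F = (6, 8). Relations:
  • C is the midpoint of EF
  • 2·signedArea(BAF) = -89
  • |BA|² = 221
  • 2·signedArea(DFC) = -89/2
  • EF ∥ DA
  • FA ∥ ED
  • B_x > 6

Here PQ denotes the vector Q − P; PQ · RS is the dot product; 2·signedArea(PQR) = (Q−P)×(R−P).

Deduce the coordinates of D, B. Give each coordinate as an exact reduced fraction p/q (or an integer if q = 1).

1. D_x = -19  [EF ∥ DA ∩ FA ∥ ED]
2. D_y = -20  [EF ∥ DA ∩ FA ∥ ED]
   → D = (-19, -20)
3. B_x = 7  [line -11·x + 13·y + 51 = 0 ∩ |BA|² = 221]
4. B_y = 2  [line -11·x + 13·y + 51 = 0 ∩ |BA|² = 221]
   → B = (7, 2)

B = (7, 2)
D = (-19, -20)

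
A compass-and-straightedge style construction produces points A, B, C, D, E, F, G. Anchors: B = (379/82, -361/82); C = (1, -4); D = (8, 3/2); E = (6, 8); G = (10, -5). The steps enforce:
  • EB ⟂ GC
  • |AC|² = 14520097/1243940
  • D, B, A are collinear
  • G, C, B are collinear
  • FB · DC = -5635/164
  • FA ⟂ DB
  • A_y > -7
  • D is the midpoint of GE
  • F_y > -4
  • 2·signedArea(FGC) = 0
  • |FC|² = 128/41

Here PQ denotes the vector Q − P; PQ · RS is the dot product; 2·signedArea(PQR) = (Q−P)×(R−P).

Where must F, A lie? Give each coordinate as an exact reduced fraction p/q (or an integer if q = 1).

A = (1104819/310985, -3900269/621970)
F = (-31/41, -156/41)

1. F_x = -31/41  [2·signedArea(FGC) = 0 ∩ FB · DC = -5635/164]
2. F_y = -156/41  [2·signedArea(FGC) = 0 ∩ FB · DC = -5635/164]
   → F = (-31/41, -156/41)
3. A_x = 1104819/310985  [D, B, A are collinear ∩ FA ⟂ DB]
4. A_y = -3900269/621970  [D, B, A are collinear ∩ FA ⟂ DB]
   → A = (1104819/310985, -3900269/621970)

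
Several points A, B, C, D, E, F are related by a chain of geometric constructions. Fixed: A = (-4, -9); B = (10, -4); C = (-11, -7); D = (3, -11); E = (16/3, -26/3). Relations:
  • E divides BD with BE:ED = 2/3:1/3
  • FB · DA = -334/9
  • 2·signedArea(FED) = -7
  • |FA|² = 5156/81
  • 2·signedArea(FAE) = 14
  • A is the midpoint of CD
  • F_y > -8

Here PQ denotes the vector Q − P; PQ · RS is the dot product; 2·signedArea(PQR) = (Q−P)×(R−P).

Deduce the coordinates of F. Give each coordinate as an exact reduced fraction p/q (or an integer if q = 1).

F = (34/9, -65/9)

1. F_x = 34/9  [2·signedArea(FAE) = 14 ∩ 2·signedArea(FED) = -7]
2. F_y = -65/9  [2·signedArea(FAE) = 14 ∩ 2·signedArea(FED) = -7]
   → F = (34/9, -65/9)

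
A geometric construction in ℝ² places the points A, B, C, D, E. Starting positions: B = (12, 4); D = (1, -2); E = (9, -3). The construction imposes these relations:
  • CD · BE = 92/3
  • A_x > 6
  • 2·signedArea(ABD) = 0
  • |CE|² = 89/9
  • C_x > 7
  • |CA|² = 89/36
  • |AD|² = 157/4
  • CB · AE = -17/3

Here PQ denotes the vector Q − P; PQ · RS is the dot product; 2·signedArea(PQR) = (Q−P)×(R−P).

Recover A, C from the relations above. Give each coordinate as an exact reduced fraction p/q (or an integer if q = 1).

A = (13/2, 1)
C = (22/3, -1/3)

1. A_x = 13/2  [line 6·x + -11·y + -28 = 0 ∩ |AD|² = 157/4]
2. A_y = 1  [line 6·x + -11·y + -28 = 0 ∩ |AD|² = 157/4]
   → A = (13/2, 1)
3. C_x = 22/3  [CD · BE = 92/3 ∩ CB · AE = -17/3]
4. C_y = -1/3  [CD · BE = 92/3 ∩ CB · AE = -17/3]
   → C = (22/3, -1/3)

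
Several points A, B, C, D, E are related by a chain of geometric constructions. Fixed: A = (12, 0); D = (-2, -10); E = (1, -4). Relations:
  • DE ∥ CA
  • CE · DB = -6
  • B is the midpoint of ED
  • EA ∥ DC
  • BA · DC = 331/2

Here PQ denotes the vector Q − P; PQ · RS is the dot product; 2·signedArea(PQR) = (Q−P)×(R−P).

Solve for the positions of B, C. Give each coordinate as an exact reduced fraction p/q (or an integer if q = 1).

1. B_x = -1/2  [B is the midpoint of ED]
2. B_y = -7  [B is the midpoint of ED]
   → B = (-1/2, -7)
3. C_x = 9  [DE ∥ CA ∩ EA ∥ DC]
4. C_y = -6  [DE ∥ CA ∩ EA ∥ DC]
   → C = (9, -6)

B = (-1/2, -7)
C = (9, -6)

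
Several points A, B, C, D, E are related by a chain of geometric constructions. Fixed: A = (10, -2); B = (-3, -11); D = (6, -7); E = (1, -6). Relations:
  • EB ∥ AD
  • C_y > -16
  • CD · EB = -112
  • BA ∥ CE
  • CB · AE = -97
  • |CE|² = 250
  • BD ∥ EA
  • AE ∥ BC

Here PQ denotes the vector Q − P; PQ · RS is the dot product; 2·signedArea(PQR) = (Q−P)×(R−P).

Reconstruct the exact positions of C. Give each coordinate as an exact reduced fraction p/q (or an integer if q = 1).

C = (-12, -15)

1. C_x = -12  [BA ∥ CE ∩ AE ∥ BC]
2. C_y = -15  [BA ∥ CE ∩ AE ∥ BC]
   → C = (-12, -15)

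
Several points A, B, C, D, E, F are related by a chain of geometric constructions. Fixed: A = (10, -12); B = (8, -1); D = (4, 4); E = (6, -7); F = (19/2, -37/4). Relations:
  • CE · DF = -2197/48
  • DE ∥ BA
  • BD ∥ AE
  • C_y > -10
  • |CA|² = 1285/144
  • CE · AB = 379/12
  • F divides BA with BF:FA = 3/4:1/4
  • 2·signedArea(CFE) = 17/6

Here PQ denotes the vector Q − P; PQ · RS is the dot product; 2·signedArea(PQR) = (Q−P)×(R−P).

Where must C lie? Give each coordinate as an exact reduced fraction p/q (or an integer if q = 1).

C = (17/2, -113/12)

1. C_x = 17/2  [2·signedArea(CFE) = 17/6 ∩ CE · AB = 379/12]
2. C_y = -113/12  [2·signedArea(CFE) = 17/6 ∩ CE · AB = 379/12]
   → C = (17/2, -113/12)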